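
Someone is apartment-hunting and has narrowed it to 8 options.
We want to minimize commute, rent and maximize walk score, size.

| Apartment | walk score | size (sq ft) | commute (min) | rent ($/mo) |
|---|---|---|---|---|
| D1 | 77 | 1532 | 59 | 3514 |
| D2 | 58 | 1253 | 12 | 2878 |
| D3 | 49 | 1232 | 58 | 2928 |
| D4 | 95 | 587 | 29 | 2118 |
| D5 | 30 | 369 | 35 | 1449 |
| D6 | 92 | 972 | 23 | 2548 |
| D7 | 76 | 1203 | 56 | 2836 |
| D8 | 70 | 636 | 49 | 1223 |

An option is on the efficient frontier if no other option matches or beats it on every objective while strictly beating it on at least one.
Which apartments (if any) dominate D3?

D2

D2: walk score 58≥49, size 1253≥1232, commute 12≤58, rent 2878≤2928 — dominates D3.
Others (D1, D4, D5, D6, D7, D8) are each worse than D3 on at least one objective.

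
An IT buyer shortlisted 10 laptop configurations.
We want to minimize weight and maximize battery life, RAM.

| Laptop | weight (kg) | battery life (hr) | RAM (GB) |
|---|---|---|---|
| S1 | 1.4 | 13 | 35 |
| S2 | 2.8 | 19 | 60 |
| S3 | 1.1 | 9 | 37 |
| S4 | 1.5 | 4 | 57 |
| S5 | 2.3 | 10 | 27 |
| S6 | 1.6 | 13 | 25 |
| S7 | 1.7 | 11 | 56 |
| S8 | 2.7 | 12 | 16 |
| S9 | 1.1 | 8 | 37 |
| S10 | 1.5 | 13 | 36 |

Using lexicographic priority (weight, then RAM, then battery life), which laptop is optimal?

S3

First minimize weight: best is 1.1, kept {S3, S9}.
Then maximize RAM: best is 37, kept {S3, S9}.
Then maximize battery life: best is 9, kept {S3}.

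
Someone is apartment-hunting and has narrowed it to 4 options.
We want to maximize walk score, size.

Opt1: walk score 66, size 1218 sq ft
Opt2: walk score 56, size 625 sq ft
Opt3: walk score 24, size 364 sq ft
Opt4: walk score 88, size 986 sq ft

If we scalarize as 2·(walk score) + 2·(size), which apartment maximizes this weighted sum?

Opt1

Opt1: 2·66 + 2·1218 = 2568
Opt2: 2·56 + 2·625 = 1362
Opt3: 2·24 + 2·364 = 776
Opt4: 2·88 + 2·986 = 2148
Highest: Opt1 at 2568.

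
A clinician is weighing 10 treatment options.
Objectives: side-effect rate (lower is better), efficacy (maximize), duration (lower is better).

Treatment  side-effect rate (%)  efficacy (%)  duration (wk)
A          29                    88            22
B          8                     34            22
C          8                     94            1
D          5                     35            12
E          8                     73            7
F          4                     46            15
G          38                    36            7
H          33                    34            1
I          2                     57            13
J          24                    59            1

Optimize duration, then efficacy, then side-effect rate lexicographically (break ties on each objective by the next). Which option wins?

C

First minimize duration: best is 1, kept {C, H, J}.
Then maximize efficacy: best is 94, kept {C}.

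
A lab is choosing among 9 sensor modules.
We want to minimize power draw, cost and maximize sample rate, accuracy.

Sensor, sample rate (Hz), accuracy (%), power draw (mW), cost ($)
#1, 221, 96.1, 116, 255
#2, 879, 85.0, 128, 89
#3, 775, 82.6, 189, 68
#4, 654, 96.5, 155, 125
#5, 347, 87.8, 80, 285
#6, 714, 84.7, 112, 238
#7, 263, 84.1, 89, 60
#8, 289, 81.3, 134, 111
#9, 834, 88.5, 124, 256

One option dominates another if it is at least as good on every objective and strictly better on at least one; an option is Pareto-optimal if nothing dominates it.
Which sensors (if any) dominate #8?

#2

#2: sample rate 879≥289, accuracy 85.0≥81.3, power draw 128≤134, cost 89≤111 — dominates #8.
Others (#1, #3, #4, #5, #6, #7, #9) are each worse than #8 on at least one objective.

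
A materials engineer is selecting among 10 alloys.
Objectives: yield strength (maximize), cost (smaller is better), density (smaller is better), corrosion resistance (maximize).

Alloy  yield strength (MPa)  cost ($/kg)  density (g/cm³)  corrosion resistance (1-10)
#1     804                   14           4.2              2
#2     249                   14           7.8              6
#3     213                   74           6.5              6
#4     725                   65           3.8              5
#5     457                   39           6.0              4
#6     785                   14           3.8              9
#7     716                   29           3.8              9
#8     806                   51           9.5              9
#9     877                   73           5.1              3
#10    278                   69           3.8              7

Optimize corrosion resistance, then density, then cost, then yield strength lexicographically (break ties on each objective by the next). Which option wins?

First maximize corrosion resistance: best is 9, kept {#6, #7, #8}.
Then minimize density: best is 3.8, kept {#6, #7}.
Then minimize cost: best is 14, kept {#6}.

#6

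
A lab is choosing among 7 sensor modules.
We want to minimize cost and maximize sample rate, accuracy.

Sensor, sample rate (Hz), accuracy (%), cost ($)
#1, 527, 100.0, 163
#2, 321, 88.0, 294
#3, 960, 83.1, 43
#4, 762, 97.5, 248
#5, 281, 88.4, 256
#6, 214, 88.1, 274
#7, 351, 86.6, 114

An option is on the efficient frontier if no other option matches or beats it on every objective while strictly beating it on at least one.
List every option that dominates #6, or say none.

#1: sample rate 527≥214, accuracy 100.0≥88.1, cost 163≤274 — dominates #6.
#4: sample rate 762≥214, accuracy 97.5≥88.1, cost 248≤274 — dominates #6.
#5: sample rate 281≥214, accuracy 88.4≥88.1, cost 256≤274 — dominates #6.
Others (#2, #3, #7) are each worse than #6 on at least one objective.

#1, #4, #5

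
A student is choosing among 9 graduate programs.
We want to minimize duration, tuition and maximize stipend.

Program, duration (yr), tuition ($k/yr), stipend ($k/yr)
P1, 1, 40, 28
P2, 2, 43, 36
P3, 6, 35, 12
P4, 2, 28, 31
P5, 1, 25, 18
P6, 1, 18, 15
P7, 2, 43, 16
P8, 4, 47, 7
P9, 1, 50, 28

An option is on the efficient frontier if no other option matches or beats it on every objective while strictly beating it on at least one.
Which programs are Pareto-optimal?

P1, P2, P4, P5, P6

P1: not dominated.
P2: not dominated (best stipend).
P3: dominated by P4 (duration 2≤6, tuition 28≤35, stipend 31≥12).
P4: not dominated.
P5: not dominated.
P6: not dominated (best tuition).
P7: dominated by P1 (duration 1≤2, tuition 40≤43, stipend 28≥16).
P8: dominated by P1 (duration 1≤4, tuition 40≤47, stipend 28≥7).
P9: dominated by P1 (duration 1≤1, tuition 40≤50, stipend 28≥28).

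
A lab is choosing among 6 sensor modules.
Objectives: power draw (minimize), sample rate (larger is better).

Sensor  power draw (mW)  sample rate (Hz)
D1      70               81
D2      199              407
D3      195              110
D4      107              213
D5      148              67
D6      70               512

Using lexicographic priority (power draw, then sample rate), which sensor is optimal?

D6

First minimize power draw: best is 70, kept {D1, D6}.
Then maximize sample rate: best is 512, kept {D6}.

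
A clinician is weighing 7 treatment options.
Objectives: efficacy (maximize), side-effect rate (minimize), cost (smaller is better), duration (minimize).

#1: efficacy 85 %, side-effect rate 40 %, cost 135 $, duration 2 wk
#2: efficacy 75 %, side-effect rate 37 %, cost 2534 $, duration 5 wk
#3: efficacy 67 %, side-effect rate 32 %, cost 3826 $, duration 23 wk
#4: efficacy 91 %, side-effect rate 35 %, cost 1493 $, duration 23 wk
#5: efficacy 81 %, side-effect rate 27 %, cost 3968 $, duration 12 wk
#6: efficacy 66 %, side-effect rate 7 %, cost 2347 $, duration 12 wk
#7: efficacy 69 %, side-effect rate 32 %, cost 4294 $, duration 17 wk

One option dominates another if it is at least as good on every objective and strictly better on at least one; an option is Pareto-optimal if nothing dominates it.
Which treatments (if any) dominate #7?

#5: efficacy 81≥69, side-effect rate 27≤32, cost 3968≤4294, duration 12≤17 — dominates #7.
Others (#1, #2, #3, #4, #6) are each worse than #7 on at least one objective.

#5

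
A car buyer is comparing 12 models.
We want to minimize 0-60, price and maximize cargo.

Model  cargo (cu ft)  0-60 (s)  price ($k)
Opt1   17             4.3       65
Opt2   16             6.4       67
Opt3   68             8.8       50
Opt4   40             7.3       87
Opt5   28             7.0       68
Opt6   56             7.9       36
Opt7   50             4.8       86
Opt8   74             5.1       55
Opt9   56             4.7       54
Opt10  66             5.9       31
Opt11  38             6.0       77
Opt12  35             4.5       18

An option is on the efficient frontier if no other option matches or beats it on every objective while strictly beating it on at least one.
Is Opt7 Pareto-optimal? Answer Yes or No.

Opt9 vs Opt7: cargo 56≥50, 0-60 4.7≤4.8, price 54≤86 — Opt9 is at least as good on every objective and strictly better on at least one, so Opt9 dominates Opt7.

No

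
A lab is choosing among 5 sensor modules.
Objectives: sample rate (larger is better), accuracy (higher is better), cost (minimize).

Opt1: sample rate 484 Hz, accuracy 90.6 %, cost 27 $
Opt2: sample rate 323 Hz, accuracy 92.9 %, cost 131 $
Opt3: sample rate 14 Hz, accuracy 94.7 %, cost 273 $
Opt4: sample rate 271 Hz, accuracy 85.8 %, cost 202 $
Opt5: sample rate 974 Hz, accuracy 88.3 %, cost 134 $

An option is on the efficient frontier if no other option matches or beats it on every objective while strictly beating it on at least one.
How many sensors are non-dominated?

4

Opt1: not dominated (best cost).
Opt2: not dominated.
Opt3: not dominated (best accuracy).
Opt4: dominated by Opt1 (sample rate 484≥271, accuracy 90.6≥85.8, cost 27≤202).
Opt5: not dominated (best sample rate).
Pareto-optimal: Opt1, Opt2, Opt3, Opt5 → 4.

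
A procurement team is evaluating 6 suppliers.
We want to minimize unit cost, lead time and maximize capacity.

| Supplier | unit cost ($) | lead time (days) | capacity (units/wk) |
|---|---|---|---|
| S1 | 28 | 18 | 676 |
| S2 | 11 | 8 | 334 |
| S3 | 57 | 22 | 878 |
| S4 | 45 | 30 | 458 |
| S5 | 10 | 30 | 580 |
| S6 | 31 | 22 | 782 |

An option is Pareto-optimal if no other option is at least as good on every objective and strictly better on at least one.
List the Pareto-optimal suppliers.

S1, S2, S3, S5, S6

S1: not dominated.
S2: not dominated (best lead time).
S3: not dominated (best capacity).
S4: dominated by S1 (unit cost 28≤45, lead time 18≤30, capacity 676≥458).
S5: not dominated (best unit cost).
S6: not dominated.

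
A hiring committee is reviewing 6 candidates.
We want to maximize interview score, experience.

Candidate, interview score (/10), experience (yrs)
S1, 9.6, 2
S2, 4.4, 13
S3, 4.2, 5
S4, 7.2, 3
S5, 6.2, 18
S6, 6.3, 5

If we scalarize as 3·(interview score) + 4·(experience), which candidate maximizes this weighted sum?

S1: 3·9.6 + 4·2 = 36.8
S2: 3·4.4 + 4·13 = 65.2
S3: 3·4.2 + 4·5 = 32.6
S4: 3·7.2 + 4·3 = 33.6
S5: 3·6.2 + 4·18 = 90.6
S6: 3·6.3 + 4·5 = 38.9
Highest: S5 at 90.6.

S5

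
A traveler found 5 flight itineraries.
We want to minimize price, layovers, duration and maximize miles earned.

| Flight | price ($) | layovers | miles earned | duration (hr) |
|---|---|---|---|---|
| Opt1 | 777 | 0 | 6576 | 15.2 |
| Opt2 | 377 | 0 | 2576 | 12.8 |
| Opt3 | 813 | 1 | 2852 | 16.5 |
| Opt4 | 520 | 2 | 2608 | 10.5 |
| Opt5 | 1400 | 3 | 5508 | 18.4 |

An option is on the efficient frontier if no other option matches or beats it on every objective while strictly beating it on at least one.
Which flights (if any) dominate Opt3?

Opt1: price 777≤813, layovers 0≤1, miles earned 6576≥2852, duration 15.2≤16.5 — dominates Opt3.
Others (Opt2, Opt4, Opt5) are each worse than Opt3 on at least one objective.

Opt1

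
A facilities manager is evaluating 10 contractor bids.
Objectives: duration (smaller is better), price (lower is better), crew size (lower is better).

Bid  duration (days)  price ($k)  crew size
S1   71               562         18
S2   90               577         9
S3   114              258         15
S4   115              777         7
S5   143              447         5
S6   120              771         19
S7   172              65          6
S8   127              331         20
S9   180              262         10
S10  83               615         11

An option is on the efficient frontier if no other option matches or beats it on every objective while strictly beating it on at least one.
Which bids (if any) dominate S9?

S7: duration 172≤180, price 65≤262, crew size 6≤10 — dominates S9.
Others (S1, S2, S3, S4, S5, S6, S8, S10) are each worse than S9 on at least one objective.

S7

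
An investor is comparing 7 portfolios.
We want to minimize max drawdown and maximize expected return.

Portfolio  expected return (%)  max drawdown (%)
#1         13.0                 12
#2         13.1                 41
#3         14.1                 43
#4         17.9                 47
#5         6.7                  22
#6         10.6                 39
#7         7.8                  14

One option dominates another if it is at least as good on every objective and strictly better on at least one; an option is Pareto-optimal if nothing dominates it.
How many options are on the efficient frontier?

#1: not dominated (best max drawdown).
#2: not dominated.
#3: not dominated.
#4: not dominated (best expected return).
#5: dominated by #1 (expected return 13.0≥6.7, max drawdown 12≤22).
#6: dominated by #1 (expected return 13.0≥10.6, max drawdown 12≤39).
#7: dominated by #1 (expected return 13.0≥7.8, max drawdown 12≤14).
Pareto-optimal: #1, #2, #3, #4 → 4.

4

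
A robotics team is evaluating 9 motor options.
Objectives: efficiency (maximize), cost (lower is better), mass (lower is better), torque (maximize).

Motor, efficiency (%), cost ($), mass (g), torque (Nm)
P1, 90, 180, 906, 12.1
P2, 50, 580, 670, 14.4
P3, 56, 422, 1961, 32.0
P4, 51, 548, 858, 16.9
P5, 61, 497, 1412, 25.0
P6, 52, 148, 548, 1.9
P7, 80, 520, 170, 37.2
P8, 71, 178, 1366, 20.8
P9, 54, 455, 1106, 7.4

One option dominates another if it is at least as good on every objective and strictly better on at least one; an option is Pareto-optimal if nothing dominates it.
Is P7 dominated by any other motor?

No

P1: worse on mass (906 vs 170).
P2: worse on efficiency (50 vs 80).
P3: worse on efficiency (56 vs 80).
P4: worse on efficiency (51 vs 80).
P5: worse on efficiency (61 vs 80).
P6: worse on efficiency (52 vs 80).
P8: worse on efficiency (71 vs 80).
P9: worse on efficiency (54 vs 80).
No option is at least as good as P7 on every objective and strictly better on one.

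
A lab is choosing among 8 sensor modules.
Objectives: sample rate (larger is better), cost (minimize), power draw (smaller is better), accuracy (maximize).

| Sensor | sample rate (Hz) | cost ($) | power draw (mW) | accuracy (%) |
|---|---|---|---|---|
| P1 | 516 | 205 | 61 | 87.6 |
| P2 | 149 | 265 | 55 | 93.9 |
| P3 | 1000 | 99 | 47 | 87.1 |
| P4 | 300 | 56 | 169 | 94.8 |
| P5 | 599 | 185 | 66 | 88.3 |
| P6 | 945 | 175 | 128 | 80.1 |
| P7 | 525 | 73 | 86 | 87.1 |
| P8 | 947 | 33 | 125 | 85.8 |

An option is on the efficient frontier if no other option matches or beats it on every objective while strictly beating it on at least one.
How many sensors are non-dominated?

P1: not dominated.
P2: not dominated.
P3: not dominated (best sample rate).
P4: not dominated (best accuracy).
P5: not dominated.
P6: dominated by P3 (sample rate 1000≥945, cost 99≤175, power draw 47≤128, accuracy 87.1≥80.1).
P7: not dominated.
P8: not dominated (best cost).
Pareto-optimal: P1, P2, P3, P4, P5, P7, P8 → 7.

7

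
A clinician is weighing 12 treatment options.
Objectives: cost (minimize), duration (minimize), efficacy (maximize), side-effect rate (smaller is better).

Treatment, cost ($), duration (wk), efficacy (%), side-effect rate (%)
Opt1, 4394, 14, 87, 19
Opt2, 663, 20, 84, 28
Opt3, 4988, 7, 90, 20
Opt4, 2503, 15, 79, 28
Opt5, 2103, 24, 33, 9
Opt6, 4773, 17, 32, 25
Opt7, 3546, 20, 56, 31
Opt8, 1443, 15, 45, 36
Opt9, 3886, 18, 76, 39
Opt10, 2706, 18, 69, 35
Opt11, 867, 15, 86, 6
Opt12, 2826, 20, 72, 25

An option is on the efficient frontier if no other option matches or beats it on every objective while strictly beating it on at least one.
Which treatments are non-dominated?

Opt1, Opt2, Opt3, Opt11

Opt1: not dominated.
Opt2: not dominated (best cost).
Opt3: not dominated (best duration).
Opt4: dominated by Opt11 (cost 867≤2503, duration 15≤15, efficacy 86≥79, side-effect rate 6≤28).
Opt5: dominated by Opt11 (cost 867≤2103, duration 15≤24, efficacy 86≥33, side-effect rate 6≤9).
Opt6: dominated by Opt1 (cost 4394≤4773, duration 14≤17, efficacy 87≥32, side-effect rate 19≤25).
Opt7: dominated by Opt2 (cost 663≤3546, duration 20≤20, efficacy 84≥56, side-effect rate 28≤31).
Opt8: dominated by Opt11 (cost 867≤1443, duration 15≤15, efficacy 86≥45, side-effect rate 6≤36).
Opt9: dominated by Opt4 (cost 2503≤3886, duration 15≤18, efficacy 79≥76, side-effect rate 28≤39).
Opt10: dominated by Opt4 (cost 2503≤2706, duration 15≤18, efficacy 79≥69, side-effect rate 28≤35).
Opt11: not dominated (best side-effect rate).
Opt12: dominated by Opt11 (cost 867≤2826, duration 15≤20, efficacy 86≥72, side-effect rate 6≤25).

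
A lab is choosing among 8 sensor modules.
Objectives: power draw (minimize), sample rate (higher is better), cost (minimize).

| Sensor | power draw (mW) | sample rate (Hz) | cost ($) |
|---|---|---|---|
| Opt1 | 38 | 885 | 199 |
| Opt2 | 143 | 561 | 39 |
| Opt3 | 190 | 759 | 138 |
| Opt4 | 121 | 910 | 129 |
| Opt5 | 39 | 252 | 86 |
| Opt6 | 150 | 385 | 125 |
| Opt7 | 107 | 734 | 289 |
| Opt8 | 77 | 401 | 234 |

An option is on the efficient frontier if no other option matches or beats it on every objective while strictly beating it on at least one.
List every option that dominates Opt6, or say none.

Opt2: power draw 143≤150, sample rate 561≥385, cost 39≤125 — dominates Opt6.
Others (Opt1, Opt3, Opt4, Opt5, Opt7, Opt8) are each worse than Opt6 on at least one objective.

Opt2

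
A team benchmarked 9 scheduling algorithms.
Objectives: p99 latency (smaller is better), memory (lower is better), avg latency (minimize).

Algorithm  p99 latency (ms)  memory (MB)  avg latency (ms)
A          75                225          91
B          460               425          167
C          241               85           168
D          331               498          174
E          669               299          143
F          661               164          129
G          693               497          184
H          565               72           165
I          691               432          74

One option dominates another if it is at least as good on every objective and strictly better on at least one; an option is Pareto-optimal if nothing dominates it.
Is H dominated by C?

No

C vs H: C is worse on memory (85 vs 72), so it does not dominate H.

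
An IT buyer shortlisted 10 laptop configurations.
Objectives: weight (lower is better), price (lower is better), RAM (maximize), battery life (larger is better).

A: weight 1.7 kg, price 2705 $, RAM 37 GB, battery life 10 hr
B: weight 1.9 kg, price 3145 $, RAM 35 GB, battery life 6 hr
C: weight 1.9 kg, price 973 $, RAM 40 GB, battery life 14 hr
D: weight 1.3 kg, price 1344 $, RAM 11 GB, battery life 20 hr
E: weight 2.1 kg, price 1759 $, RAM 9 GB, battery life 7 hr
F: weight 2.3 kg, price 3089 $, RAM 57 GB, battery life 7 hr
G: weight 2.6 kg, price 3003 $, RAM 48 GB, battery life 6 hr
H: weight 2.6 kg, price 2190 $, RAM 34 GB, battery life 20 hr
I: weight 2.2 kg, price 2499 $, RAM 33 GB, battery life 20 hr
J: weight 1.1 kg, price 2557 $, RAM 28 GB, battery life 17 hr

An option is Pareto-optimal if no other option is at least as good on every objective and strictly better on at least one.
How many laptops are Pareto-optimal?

A: not dominated.
B: dominated by A (weight 1.7≤1.9, price 2705≤3145, RAM 37≥35, battery life 10≥6).
C: not dominated (best price).
D: not dominated.
E: dominated by C (weight 1.9≤2.1, price 973≤1759, RAM 40≥9, battery life 14≥7).
F: not dominated (best RAM).
G: not dominated.
H: not dominated.
I: not dominated.
J: not dominated (best weight).
Pareto-optimal: A, C, D, F, G, H, I, J → 8.

8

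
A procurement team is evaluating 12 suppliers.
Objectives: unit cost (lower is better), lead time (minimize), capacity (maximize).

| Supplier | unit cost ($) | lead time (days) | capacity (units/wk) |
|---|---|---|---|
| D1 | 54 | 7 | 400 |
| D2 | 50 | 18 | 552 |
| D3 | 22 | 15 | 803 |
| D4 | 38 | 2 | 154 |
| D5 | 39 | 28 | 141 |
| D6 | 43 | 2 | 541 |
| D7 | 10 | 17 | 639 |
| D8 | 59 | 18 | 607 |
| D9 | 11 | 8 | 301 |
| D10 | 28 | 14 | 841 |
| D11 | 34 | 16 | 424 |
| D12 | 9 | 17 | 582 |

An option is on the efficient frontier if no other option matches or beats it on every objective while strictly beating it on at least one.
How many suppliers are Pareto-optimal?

D1: dominated by D6 (unit cost 43≤54, lead time 2≤7, capacity 541≥400).
D2: dominated by D3 (unit cost 22≤50, lead time 15≤18, capacity 803≥552).
D3: not dominated.
D4: not dominated.
D5: dominated by D3 (unit cost 22≤39, lead time 15≤28, capacity 803≥141).
D6: not dominated.
D7: not dominated.
D8: dominated by D3 (unit cost 22≤59, lead time 15≤18, capacity 803≥607).
D9: not dominated.
D10: not dominated (best capacity).
D11: dominated by D3 (unit cost 22≤34, lead time 15≤16, capacity 803≥424).
D12: not dominated (best unit cost).
Pareto-optimal: D3, D4, D6, D7, D9, D10, D12 → 7.

7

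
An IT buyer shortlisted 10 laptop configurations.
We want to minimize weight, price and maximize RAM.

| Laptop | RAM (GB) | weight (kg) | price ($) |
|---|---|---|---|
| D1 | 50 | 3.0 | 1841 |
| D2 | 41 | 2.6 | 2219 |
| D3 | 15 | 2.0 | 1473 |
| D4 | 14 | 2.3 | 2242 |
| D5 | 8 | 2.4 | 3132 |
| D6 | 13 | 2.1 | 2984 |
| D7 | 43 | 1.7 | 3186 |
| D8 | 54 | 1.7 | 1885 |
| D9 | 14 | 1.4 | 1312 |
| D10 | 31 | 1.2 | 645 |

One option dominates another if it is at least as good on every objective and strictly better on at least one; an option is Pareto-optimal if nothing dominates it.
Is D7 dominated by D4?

D4 vs D7: D4 is worse on RAM (14 vs 43), so it does not dominate D7.

No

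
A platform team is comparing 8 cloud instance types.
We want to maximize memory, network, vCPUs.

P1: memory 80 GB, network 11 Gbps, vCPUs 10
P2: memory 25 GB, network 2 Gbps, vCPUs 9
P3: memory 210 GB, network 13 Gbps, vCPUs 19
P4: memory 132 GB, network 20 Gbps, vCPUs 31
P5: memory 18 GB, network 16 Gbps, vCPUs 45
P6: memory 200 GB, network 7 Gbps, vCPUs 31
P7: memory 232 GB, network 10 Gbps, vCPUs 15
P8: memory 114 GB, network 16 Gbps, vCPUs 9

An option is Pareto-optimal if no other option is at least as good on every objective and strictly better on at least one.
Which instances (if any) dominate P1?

P3, P4

P3: memory 210≥80, network 13≥11, vCPUs 19≥10 — dominates P1.
P4: memory 132≥80, network 20≥11, vCPUs 31≥10 — dominates P1.
Others (P2, P5, P6, P7, P8) are each worse than P1 on at least one objective.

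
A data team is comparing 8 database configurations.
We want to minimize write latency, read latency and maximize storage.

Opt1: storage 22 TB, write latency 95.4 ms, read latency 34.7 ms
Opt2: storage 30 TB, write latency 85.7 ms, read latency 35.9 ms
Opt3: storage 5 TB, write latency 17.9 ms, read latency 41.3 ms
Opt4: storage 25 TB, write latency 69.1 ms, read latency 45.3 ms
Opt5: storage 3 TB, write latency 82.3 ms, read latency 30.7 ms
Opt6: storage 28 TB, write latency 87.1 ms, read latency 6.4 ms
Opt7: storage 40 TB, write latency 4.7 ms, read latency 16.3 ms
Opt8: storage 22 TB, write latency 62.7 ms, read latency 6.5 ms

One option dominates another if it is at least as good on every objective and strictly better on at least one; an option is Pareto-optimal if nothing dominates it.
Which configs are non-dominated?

Opt6, Opt7, Opt8

Opt1: dominated by Opt6 (storage 28≥22, write latency 87.1≤95.4, read latency 6.4≤34.7).
Opt2: dominated by Opt7 (storage 40≥30, write latency 4.7≤85.7, read latency 16.3≤35.9).
Opt3: dominated by Opt7 (storage 40≥5, write latency 4.7≤17.9, read latency 16.3≤41.3).
Opt4: dominated by Opt7 (storage 40≥25, write latency 4.7≤69.1, read latency 16.3≤45.3).
Opt5: dominated by Opt7 (storage 40≥3, write latency 4.7≤82.3, read latency 16.3≤30.7).
Opt6: not dominated (best read latency).
Opt7: not dominated (best storage).
Opt8: not dominated.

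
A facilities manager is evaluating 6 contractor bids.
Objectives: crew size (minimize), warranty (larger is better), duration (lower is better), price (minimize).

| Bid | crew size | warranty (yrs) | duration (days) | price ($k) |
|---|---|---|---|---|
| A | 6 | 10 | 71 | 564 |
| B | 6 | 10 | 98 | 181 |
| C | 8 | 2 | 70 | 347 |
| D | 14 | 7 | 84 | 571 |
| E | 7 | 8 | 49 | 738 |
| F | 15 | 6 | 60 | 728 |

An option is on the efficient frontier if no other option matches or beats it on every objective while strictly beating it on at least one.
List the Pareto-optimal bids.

A: not dominated.
B: not dominated (best price).
C: not dominated.
D: dominated by A (crew size 6≤14, warranty 10≥7, duration 71≤84, price 564≤571).
E: not dominated (best duration).
F: not dominated.

A, B, C, E, F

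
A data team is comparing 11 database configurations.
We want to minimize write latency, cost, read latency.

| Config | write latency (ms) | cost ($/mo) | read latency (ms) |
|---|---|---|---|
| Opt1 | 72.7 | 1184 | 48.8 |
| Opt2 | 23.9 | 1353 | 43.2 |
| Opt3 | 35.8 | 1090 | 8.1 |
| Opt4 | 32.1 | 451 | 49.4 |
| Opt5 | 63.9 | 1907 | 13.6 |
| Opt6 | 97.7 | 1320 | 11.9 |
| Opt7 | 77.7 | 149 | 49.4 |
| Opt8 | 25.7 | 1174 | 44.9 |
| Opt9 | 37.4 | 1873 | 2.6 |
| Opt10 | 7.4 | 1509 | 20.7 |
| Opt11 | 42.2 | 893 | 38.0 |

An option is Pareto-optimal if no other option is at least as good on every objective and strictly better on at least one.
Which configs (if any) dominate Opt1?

Opt3, Opt8, Opt11

Opt3: write latency 35.8≤72.7, cost 1090≤1184, read latency 8.1≤48.8 — dominates Opt1.
Opt8: write latency 25.7≤72.7, cost 1174≤1184, read latency 44.9≤48.8 — dominates Opt1.
Opt11: write latency 42.2≤72.7, cost 893≤1184, read latency 38.0≤48.8 — dominates Opt1.
Others (Opt2, Opt4, Opt5, Opt6, Opt7, Opt9, Opt10) are each worse than Opt1 on at least one objective.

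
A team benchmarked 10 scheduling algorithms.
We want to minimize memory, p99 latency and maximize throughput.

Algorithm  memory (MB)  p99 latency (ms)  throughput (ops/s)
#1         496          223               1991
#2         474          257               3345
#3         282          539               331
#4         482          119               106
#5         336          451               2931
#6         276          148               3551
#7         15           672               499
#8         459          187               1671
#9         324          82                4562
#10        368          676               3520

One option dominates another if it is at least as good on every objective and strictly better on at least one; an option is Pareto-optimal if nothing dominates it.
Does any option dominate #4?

#9 vs #4: memory 324≤482, p99 latency 82≤119, throughput 4562≥106 — #9 is at least as good on every objective and strictly better on at least one, so #9 dominates #4.

Yes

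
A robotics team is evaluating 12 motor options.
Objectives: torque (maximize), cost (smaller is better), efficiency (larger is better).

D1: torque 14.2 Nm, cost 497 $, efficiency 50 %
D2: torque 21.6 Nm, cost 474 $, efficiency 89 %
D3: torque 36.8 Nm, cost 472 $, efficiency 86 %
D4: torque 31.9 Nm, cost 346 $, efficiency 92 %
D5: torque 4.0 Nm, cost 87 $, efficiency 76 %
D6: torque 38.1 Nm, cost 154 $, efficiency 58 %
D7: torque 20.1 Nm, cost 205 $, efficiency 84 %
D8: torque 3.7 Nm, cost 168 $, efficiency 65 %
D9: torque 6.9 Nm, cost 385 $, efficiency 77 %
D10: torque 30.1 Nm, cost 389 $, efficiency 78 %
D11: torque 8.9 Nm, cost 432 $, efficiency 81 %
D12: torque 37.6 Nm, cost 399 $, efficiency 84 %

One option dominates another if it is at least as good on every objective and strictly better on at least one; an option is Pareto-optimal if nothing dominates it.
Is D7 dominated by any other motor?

D1: worse on torque (14.2 vs 20.1).
D2: worse on cost (474 vs 205).
D3: worse on cost (472 vs 205).
D4: worse on cost (346 vs 205).
D5: worse on torque (4.0 vs 20.1).
D6: worse on efficiency (58 vs 84).
D8: worse on torque (3.7 vs 20.1).
D9: worse on torque (6.9 vs 20.1).
D10: worse on cost (389 vs 205).
D11: worse on torque (8.9 vs 20.1).
D12: worse on cost (399 vs 205).
No option is at least as good as D7 on every objective and strictly better on one.

No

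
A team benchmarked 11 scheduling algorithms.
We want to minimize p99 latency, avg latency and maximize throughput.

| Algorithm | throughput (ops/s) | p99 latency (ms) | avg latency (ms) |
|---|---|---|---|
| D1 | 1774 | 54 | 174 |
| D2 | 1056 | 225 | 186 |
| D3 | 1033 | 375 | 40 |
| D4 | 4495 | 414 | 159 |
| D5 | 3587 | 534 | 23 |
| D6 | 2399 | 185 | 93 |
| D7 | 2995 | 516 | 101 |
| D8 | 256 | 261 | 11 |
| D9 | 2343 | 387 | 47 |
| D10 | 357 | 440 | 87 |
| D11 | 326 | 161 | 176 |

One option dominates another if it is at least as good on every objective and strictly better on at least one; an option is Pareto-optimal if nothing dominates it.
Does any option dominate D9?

D1: worse on throughput (1774 vs 2343).
D2: worse on throughput (1056 vs 2343).
D3: worse on throughput (1033 vs 2343).
D4: worse on p99 latency (414 vs 387).
D5: worse on p99 latency (534 vs 387).
D6: worse on avg latency (93 vs 47).
D7: worse on p99 latency (516 vs 387).
D8: worse on throughput (256 vs 2343).
D10: worse on throughput (357 vs 2343).
D11: worse on throughput (326 vs 2343).
No option is at least as good as D9 on every objective and strictly better on one.

No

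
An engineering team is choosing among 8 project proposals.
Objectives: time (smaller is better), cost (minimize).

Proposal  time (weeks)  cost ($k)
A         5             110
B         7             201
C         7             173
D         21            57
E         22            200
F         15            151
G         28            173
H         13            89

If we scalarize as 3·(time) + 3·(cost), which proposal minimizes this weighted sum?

D

A: 3·5 + 3·110 = 345
B: 3·7 + 3·201 = 624
C: 3·7 + 3·173 = 540
D: 3·21 + 3·57 = 234
E: 3·22 + 3·200 = 666
F: 3·15 + 3·151 = 498
G: 3·28 + 3·173 = 603
H: 3·13 + 3·89 = 306
Lowest: D at 234.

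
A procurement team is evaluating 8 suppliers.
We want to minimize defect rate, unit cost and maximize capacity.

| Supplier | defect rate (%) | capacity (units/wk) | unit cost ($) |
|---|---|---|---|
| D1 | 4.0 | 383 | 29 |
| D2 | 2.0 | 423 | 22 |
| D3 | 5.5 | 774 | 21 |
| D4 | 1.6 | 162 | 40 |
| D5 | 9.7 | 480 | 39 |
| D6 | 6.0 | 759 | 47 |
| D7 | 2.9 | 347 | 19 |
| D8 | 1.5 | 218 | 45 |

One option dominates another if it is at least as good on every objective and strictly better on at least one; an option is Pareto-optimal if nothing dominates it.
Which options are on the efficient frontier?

D2, D3, D4, D7, D8

D1: dominated by D2 (defect rate 2.0≤4.0, capacity 423≥383, unit cost 22≤29).
D2: not dominated.
D3: not dominated (best capacity).
D4: not dominated.
D5: dominated by D3 (defect rate 5.5≤9.7, capacity 774≥480, unit cost 21≤39).
D6: dominated by D3 (defect rate 5.5≤6.0, capacity 774≥759, unit cost 21≤47).
D7: not dominated (best unit cost).
D8: not dominated (best defect rate).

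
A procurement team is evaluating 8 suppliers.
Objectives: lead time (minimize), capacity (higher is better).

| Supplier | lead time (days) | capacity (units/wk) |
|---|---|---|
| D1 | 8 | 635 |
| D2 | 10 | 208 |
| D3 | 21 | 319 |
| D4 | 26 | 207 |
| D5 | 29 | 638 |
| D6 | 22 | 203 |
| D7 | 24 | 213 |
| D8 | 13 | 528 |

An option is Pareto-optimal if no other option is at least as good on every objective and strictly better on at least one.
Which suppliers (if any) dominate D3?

D1, D8

D1: lead time 8≤21, capacity 635≥319 — dominates D3.
D8: lead time 13≤21, capacity 528≥319 — dominates D3.
Others (D2, D4, D5, D6, D7) are each worse than D3 on at least one objective.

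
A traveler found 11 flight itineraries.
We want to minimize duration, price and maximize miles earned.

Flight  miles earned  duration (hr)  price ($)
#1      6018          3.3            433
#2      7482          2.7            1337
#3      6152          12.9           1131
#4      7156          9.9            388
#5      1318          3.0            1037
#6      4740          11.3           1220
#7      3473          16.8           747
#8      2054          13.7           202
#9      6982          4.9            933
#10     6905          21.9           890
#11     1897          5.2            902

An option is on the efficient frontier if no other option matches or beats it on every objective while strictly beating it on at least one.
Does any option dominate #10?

#4 vs #10: miles earned 7156≥6905, duration 9.9≤21.9, price 388≤890 — #4 is at least as good on every objective and strictly better on at least one, so #4 dominates #10.

Yes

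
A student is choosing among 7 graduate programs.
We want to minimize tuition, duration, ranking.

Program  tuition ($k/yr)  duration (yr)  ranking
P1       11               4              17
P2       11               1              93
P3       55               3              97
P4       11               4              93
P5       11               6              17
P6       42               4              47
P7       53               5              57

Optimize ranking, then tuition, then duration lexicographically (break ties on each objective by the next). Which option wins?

First minimize ranking: best is 17, kept {P1, P5}.
Then minimize tuition: best is 11, kept {P1, P5}.
Then minimize duration: best is 4, kept {P1}.

P1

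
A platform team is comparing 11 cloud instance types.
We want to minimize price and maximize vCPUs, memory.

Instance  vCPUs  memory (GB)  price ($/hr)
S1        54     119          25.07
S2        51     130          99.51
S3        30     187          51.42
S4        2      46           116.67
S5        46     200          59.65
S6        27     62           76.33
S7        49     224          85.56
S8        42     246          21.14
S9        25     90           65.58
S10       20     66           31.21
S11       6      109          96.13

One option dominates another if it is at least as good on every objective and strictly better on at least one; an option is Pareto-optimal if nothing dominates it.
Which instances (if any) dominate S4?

S1: vCPUs 54≥2, memory 119≥46, price 25.07≤116.67 — dominates S4.
S2: vCPUs 51≥2, memory 130≥46, price 99.51≤116.67 — dominates S4.
S3: vCPUs 30≥2, memory 187≥46, price 51.42≤116.67 — dominates S4.
S5: vCPUs 46≥2, memory 200≥46, price 59.65≤116.67 — dominates S4.
S6: vCPUs 27≥2, memory 62≥46, price 76.33≤116.67 — dominates S4.
S7: vCPUs 49≥2, memory 224≥46, price 85.56≤116.67 — dominates S4.
S8: vCPUs 42≥2, memory 246≥46, price 21.14≤116.67 — dominates S4.
S9: vCPUs 25≥2, memory 90≥46, price 65.58≤116.67 — dominates S4.
S10: vCPUs 20≥2, memory 66≥46, price 31.21≤116.67 — dominates S4.
S11: vCPUs 6≥2, memory 109≥46, price 96.13≤116.67 — dominates S4.

S1, S2, S3, S5, S6, S7, S8, S9, S10, S11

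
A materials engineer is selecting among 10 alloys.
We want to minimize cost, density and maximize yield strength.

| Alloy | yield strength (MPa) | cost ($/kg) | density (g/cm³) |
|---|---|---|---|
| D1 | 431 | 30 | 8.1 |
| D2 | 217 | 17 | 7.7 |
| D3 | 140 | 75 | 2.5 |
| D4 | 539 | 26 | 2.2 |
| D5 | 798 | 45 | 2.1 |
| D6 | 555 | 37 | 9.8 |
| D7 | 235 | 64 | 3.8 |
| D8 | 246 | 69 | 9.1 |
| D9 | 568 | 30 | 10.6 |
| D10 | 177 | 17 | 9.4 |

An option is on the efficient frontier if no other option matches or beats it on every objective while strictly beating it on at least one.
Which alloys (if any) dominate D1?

D4: yield strength 539≥431, cost 26≤30, density 2.2≤8.1 — dominates D1.
Others (D2, D3, D5, D6, D7, D8, D9, D10) are each worse than D1 on at least one objective.

D4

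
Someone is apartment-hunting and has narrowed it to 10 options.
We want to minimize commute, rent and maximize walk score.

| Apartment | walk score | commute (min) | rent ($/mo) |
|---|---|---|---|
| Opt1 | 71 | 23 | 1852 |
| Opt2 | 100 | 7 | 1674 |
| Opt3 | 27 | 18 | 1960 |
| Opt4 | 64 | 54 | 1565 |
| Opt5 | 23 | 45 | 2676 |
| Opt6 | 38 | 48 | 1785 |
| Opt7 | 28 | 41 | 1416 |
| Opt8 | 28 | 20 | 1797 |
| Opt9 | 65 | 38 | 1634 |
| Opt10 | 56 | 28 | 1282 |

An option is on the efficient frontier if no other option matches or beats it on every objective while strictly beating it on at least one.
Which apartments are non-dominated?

Opt1: dominated by Opt2 (walk score 100≥71, commute 7≤23, rent 1674≤1852).
Opt2: not dominated (best walk score).
Opt3: dominated by Opt2 (walk score 100≥27, commute 7≤18, rent 1674≤1960).
Opt4: not dominated.
Opt5: dominated by Opt1 (walk score 71≥23, commute 23≤45, rent 1852≤2676).
Opt6: dominated by Opt2 (walk score 100≥38, commute 7≤48, rent 1674≤1785).
Opt7: dominated by Opt10 (walk score 56≥28, commute 28≤41, rent 1282≤1416).
Opt8: dominated by Opt2 (walk score 100≥28, commute 7≤20, rent 1674≤1797).
Opt9: not dominated.
Opt10: not dominated (best rent).

Opt2, Opt4, Opt9, Opt10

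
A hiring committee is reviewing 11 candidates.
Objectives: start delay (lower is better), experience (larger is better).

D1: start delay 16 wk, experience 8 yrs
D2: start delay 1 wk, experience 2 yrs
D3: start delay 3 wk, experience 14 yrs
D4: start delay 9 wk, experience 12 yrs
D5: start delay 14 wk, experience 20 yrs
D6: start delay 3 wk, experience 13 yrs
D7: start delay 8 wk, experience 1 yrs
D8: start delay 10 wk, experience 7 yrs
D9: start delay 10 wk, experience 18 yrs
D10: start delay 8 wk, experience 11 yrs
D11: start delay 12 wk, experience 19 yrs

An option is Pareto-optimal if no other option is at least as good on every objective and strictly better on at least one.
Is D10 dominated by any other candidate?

Yes

D3 vs D10: start delay 3≤8, experience 14≥11 — D3 is at least as good on every objective and strictly better on at least one, so D3 dominates D10.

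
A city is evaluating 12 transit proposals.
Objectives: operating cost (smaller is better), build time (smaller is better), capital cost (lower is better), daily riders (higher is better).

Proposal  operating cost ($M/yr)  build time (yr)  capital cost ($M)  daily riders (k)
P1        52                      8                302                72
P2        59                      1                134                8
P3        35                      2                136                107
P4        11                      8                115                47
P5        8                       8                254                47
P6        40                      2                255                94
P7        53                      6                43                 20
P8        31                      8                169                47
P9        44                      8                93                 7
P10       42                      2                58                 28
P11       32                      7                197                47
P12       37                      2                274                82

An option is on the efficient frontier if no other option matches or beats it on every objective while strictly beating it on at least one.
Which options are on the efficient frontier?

P1: dominated by P3 (operating cost 35≤52, build time 2≤8, capital cost 136≤302, daily riders 107≥72).
P2: not dominated (best build time).
P3: not dominated (best daily riders).
P4: not dominated.
P5: not dominated (best operating cost).
P6: dominated by P3 (operating cost 35≤40, build time 2≤2, capital cost 136≤255, daily riders 107≥94).
P7: not dominated (best capital cost).
P8: dominated by P4 (operating cost 11≤31, build time 8≤8, capital cost 115≤169, daily riders 47≥47).
P9: dominated by P10 (operating cost 42≤44, build time 2≤8, capital cost 58≤93, daily riders 28≥7).
P10: not dominated.
P11: not dominated.
P12: dominated by P3 (operating cost 35≤37, build time 2≤2, capital cost 136≤274, daily riders 107≥82).

P2, P3, P4, P5, P7, P10, P11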